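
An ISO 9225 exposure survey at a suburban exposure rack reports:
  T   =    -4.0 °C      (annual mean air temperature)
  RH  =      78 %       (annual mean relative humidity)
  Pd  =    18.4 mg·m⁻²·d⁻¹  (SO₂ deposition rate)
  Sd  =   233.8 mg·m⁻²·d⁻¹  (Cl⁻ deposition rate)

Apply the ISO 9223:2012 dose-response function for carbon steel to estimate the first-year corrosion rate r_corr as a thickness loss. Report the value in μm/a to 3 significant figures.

r_corr = 38.2 μm/a

carbon steel: f(T) = +0.150·(T−10) [T≤10 °C] = -2.1000
  Pd branch = 1.77·Pd^0.52·e^(0.02·RH+f) = 4.69 μm/a
  Cl⁻ term: 0.102·233.8^0.62·exp(0.033·78+0.04·-4.0) = 33.55
  r_corr = 4.69 + 33.55 = 38.24 μm/a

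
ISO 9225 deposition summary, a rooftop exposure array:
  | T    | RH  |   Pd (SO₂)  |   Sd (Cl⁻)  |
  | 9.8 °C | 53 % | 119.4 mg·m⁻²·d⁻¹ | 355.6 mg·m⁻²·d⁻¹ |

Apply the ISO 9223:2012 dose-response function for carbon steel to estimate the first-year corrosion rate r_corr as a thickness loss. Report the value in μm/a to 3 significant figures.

r_corr = 92.7 μm/a

carbon steel: f(T) = +0.150·(T−10) [T≤10 °C] = -0.0300
  Pd branch = 1.77·Pd^0.52·e^(0.02·RH+f) = 59.61 μm/a
  Sd branch = 0.102·Sd^0.62·e^(0.033·RH+0.04·T) = 33.11 μm/a
  r_corr = 59.61 + 33.11 = 92.73 μm/a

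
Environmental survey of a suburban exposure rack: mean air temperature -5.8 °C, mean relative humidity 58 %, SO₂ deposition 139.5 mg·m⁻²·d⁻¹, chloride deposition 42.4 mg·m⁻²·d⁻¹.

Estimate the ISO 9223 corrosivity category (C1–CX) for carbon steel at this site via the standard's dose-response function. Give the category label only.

C2

carbon steel: temperature factor f = +0.150·(-15.8) = -2.3700
  SO₂ term: 1.77·139.5^0.52·exp(0.02·58-2.3700) = 6.881
  Cl⁻ term: 0.102·42.4^0.62·exp(0.033·58+0.04·-5.8) = 5.598
  r_corr = 6.881 + 5.598 = 12.48 μm/a
ISO 9223 Table 2 (carbon steel): 1.3 < 12.5 ≤ 25 μm/a ⇒ C2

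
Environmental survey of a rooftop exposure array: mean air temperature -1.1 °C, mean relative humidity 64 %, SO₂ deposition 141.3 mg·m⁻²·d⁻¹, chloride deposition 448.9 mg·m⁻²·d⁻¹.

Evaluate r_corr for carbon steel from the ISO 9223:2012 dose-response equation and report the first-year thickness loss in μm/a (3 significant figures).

carbon steel: f(T) = +0.150·(T−10) [T≤10 °C] = -1.6650
  Pd branch = 1.77·Pd^0.52·e^(0.02·RH+f) = 15.81 μm/a
  Cl⁻ term: 0.102·448.9^0.62·exp(0.033·64+0.04·-1.1) = 35.57
  sum: 15.81 + 35.57 → r_corr = 51.37 μm/a

r_corr = 51.4 μm/a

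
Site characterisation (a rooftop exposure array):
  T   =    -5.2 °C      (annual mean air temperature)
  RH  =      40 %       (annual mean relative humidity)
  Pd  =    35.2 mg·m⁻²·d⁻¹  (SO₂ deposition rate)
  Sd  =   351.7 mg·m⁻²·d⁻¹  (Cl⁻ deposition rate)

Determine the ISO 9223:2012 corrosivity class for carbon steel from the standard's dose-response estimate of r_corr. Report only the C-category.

carbon steel: f(T) = +0.150·(T−10) [T≤10 °C] = -2.2800
  Pd branch = 1.77·Pd^0.52·e^(0.02·RH+f) = 2.567 μm/a
  Sd branch = 0.102·Sd^0.62·e^(0.033·RH+0.04·T) = 11.75 μm/a
  sum: 2.567 + 11.75 → r_corr = 14.32 μm/a
14.3 μm/a falls in (1.3, 25] for carbon steel → category C2

C2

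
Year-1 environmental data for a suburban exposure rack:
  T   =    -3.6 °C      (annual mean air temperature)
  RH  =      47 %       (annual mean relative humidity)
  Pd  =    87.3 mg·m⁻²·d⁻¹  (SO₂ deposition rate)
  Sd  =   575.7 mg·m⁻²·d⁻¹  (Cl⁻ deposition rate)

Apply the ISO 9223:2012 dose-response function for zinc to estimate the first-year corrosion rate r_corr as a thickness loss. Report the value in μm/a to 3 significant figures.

r_corr = 1.18 μm/a

zinc: f(T) = +0.038·(T−10) [T≤10 °C] = -0.5168
  Pd branch = 0.0129·Pd^0.44·e^(0.046·RH+f) = 0.4777 μm/a
  Cl⁻ term: 0.0175·575.7^0.57·exp(0.008·47+0.085·-3.6) = 0.7027
  r_corr = 0.4777 + 0.7027 = 1.18 μm/a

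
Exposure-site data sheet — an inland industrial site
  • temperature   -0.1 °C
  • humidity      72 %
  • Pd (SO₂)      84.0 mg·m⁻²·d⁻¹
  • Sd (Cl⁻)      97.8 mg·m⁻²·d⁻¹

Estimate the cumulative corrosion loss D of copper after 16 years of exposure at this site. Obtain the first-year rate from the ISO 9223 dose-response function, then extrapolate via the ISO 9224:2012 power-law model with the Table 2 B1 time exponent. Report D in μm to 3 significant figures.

D(16) = 5.07 μm

copper: T≤10 °C ⇒ hinge +0.126·(-0.1−10) = -1.2726
  sulphur-dioxide contribution → 0.3287 μm/a
  chloride contribution → 0.4695 μm/a
  ⇒ r_corr(copper) = 0.7982 μm/a
Long-term exponent b (ISO 9224 Table 2, B1) = 0.667
  D(16) = 0.7982 × 16^0.667 = 0.7982 × 6.355 = 5.073 μm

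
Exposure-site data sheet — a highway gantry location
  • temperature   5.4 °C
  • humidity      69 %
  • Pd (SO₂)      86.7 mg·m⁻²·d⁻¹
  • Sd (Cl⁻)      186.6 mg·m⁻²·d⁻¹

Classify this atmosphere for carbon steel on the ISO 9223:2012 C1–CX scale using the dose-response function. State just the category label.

carbon steel: f(T) = +0.150·(T−10) [T≤10 °C] = -0.6900
  Pd branch = 1.77·Pd^0.52·e^(0.02·RH+f) = 35.93 μm/a
  Sd branch = 0.102·Sd^0.62·e^(0.033·RH+0.04·T) = 31.57 μm/a
  r_corr = 35.93 + 31.57 = 67.49 μm/a
67.5 μm/a falls in (50, 80] for carbon steel → category C4

C4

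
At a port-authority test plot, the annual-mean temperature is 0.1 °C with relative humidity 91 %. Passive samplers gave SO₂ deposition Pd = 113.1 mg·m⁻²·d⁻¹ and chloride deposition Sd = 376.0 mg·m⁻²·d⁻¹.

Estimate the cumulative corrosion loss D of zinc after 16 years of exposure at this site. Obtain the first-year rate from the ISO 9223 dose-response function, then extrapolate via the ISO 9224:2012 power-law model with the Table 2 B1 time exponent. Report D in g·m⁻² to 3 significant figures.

D(16) = 390 g·m⁻²

zinc: T≤10 °C ⇒ hinge +0.038·(0.1−10) = -0.3762
  SO₂ term: 0.0129·113.1^0.44·exp(0.046·91-0.3762) = 4.663
  Sd branch = 0.0175·Sd^0.57·e^(0.008·RH+0.085·T) = 1.073 μm/a
  sum: 4.663 + 1.073 → r_corr = 5.737 μm/a
Power-law: D(16) = r_corr · 16^0.813
  D(16) = 5.737 × 16^0.813 = 5.737 × 9.527 = 54.65 μm
  Mass loss = 54.65 μm × 7.14 g/cm³ = 390.2 g·m⁻²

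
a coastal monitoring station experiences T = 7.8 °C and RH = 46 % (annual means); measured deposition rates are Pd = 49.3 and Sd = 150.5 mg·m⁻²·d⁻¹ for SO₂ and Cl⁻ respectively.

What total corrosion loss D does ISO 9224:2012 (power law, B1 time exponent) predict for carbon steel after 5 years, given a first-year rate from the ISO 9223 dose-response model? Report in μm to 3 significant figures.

carbon steel: T≤10 °C ⇒ hinge +0.150·(7.8−10) = -0.3300
  sulphur-dioxide contribution → 24.24 μm/a
  chloride contribution → 14.24 μm/a
  total first-year rate 38.47 μm/a
Long-term exponent b (ISO 9224 Table 2, B1) = 0.523
  D(5) = 38.47 × 5^0.523 = 38.47 × 2.32 = 89.28 μm

D(5) = 89.3 μm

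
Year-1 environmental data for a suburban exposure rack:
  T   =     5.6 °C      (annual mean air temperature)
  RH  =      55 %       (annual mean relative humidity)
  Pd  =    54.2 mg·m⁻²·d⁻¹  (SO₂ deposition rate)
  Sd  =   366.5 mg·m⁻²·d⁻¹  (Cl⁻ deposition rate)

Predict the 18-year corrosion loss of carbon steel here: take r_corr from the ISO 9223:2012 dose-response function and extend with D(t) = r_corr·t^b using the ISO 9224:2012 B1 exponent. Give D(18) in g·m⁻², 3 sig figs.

carbon steel: temperature factor f = +0.150·(-4.4) = -0.6600
  Pd branch = 1.77·Pd^0.52·e^(0.02·RH+f) = 21.92 μm/a
  Sd branch = 0.102·Sd^0.62·e^(0.033·RH+0.04·T) = 30.47 μm/a
  r_corr = 21.92 + 30.47 = 52.38 μm/a
ISO 9224: D(t) = r_corr · t^b with b = 0.523 (carbon steel, B1)
  D(18) = 52.38 × 18^0.523 = 52.38 × 4.534 = 237.5 μm
  Mass loss = 237.5 μm × 7.85 g/cm³ = 1865 g·m⁻²

D(18) = 1.86e+03 g·m⁻²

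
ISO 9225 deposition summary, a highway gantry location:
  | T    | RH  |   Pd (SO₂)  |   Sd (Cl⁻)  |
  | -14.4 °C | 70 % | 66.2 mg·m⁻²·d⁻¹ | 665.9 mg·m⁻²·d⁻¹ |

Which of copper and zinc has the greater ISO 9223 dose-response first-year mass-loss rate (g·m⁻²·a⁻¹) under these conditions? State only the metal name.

zinc

copper: T≤10 °C ⇒ hinge +0.126·(-14.4−10) = -3.0744
  sulphur-dioxide contribution → 0.0453 μm/a
  chloride contribution → 0.3639 μm/a
  ⇒ r_corr(copper) = 0.4092 μm/a
  mass loss = 0.4092 μm/a × 8.96 g/cm³ = 3.667 g·m⁻²·a⁻¹
zinc: T≤10 °C ⇒ hinge +0.038·(-14.4−10) = -0.9272
  sulphur-dioxide contribution → 0.8082 μm/a
  chloride contribution → 0.3664 μm/a
  total first-year rate 1.175 μm/a
  mass loss = 1.175 μm/a × 7.14 g/cm³ = 8.387 g·m⁻²·a⁻¹
Ordering by g·m⁻²·a⁻¹: zinc (8.39) > copper (3.67)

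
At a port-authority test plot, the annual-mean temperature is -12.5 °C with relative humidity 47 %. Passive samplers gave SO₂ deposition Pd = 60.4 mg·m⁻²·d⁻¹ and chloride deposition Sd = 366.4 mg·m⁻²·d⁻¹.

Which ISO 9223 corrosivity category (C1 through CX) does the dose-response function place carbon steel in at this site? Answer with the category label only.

C2

carbon steel: temperature factor f = +0.150·(-22.5) = -3.3750
  SO₂ term: 1.77·60.4^0.52·exp(0.02·47-3.3750) = 1.308
  Sd branch = 0.102·Sd^0.62·e^(0.033·RH+0.04·T) = 11.34 μm/a
  r_corr = 1.308 + 11.34 = 12.65 μm/a
12.7 μm/a falls in (1.3, 25] for carbon steel → category C2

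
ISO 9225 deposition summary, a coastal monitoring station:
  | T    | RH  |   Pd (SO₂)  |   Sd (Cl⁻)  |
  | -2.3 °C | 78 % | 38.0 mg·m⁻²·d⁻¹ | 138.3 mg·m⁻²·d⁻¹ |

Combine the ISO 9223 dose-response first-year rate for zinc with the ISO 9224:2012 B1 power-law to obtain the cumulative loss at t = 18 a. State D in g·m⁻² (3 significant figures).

D(18) = 142 g·m⁻²

zinc: temperature factor f = +0.038·(-12.3) = -0.4674
  SO₂ term: 0.0129·38.0^0.44·exp(0.046·78-0.4674) = 1.449
  Sd branch = 0.0175·Sd^0.57·e^(0.008·RH+0.085·T) = 0.4461 μm/a
  sum: 1.449 + 0.4461 → r_corr = 1.895 μm/a
ISO 9224: D(t) = r_corr · t^b with b = 0.813 (zinc, B1)
  D(18) = 1.895 × 18^0.813 = 1.895 × 10.48 = 19.86 μm
  Mass loss = 19.86 μm × 7.14 g/cm³ = 141.8 g·m⁻²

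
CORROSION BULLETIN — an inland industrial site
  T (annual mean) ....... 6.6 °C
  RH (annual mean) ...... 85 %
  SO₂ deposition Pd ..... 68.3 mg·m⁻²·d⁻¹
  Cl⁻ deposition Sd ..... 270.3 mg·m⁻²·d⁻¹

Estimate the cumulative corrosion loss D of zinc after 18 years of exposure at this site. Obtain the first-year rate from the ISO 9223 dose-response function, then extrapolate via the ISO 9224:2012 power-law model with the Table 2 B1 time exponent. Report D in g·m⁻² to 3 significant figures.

zinc: temperature factor f = +0.038·(-3.4) = -0.1292
  SO₂ term: 0.0129·68.3^0.44·exp(0.046·85-0.1292) = 3.628
  Cl⁻ term: 0.0175·270.3^0.57·exp(0.008·85+0.085·6.6) = 1.473
  r_corr = 3.628 + 1.473 = 5.101 μm/a
ISO 9224: D(t) = r_corr · t^b with b = 0.813 (zinc, B1)
  D(18) = 5.101 × 18^0.813 = 5.101 × 10.48 = 53.48 μm
  Mass loss = 53.48 μm × 7.14 g/cm³ = 381.9 g·m⁻²

D(18) = 382 g·m⁻²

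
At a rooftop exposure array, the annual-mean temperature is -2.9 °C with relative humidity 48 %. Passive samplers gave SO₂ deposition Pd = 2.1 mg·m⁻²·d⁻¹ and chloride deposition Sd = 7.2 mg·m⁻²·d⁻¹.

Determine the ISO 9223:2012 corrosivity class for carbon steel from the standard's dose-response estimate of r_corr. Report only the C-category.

C2

carbon steel: f(T) = +0.150·(T−10) [T≤10 °C] = -1.9350
  SO₂ term: 1.77·2.1^0.52·exp(0.02·48-1.9350) = 0.982
  Cl⁻ term: 0.102·7.2^0.62·exp(0.033·48+0.04·-2.9) = 1.506
  sum: 0.982 + 1.506 → r_corr = 2.487 μm/a
ISO 9223 Table 2 (carbon steel): 1.3 < 2.49 ≤ 25 μm/a ⇒ C2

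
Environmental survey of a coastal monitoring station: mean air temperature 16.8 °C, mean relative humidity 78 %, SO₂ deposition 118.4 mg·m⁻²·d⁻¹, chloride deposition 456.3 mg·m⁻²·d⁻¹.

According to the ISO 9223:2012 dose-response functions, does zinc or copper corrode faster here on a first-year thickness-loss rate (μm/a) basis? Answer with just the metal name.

zinc

zinc: f(T) = -0.071·(T−10) [T>10 °C] = -0.4828
  sulphur-dioxide contribution → 2.352 μm/a
  chloride contribution → 4.467 μm/a
  total first-year rate 6.819 μm/a
copper: f(T) = -0.080·(T−10) [T>10 °C] = -0.5440
  sulphur-dioxide contribution → 1.061 μm/a
  chloride contribution → 2.022 μm/a
  total first-year rate 3.083 μm/a
Ordering by μm/a: zinc (6.82) > copper (3.08)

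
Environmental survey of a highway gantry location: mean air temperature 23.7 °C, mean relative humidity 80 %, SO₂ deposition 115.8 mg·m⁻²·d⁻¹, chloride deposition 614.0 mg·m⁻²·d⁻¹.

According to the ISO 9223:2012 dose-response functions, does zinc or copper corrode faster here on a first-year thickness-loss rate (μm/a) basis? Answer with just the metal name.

zinc: temperature factor f = -0.071·(13.7) = -0.9727
  SO₂ term: 0.0129·115.8^0.44·exp(0.046·80-0.9727) = 1.565
  Sd branch = 0.0175·Sd^0.57·e^(0.008·RH+0.085·T) = 9.663 μm/a
  sum: 1.565 + 9.663 → r_corr = 11.23 μm/a
copper: temperature factor f = -0.080·(13.7) = -1.0960
  SO₂ term: 0.0053·115.8^0.26·exp(0.059·80-1.0960) = 0.6835
  Cl⁻ term: 0.01025·614.0^0.27·exp(0.036·80+0.049·23.7) = 3.301
  r_corr = 0.6835 + 3.301 = 3.984 μm/a
Ordering by μm/a: zinc (11.2) > copper (3.98)

zinc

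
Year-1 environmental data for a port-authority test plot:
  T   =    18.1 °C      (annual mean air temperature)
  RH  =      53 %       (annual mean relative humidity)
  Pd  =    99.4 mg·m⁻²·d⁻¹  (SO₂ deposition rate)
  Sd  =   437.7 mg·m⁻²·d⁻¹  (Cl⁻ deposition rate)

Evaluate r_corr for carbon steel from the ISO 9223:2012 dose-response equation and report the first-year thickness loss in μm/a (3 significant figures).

r_corr = 88.6 μm/a

carbon steel: f(T) = -0.054·(T−10) [T>10 °C] = -0.4374
  Pd branch = 1.77·Pd^0.52·e^(0.02·RH+f) = 36.06 μm/a
  Cl⁻ term: 0.102·437.7^0.62·exp(0.033·53+0.04·18.1) = 52.5
  sum: 36.06 + 52.5 → r_corr = 88.56 μm/a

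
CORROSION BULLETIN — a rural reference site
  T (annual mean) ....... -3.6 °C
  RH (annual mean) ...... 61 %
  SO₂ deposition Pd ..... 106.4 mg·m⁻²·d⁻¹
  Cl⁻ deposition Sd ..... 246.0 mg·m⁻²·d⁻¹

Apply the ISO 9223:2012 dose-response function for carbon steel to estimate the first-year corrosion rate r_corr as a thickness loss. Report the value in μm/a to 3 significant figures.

carbon steel: temperature factor f = +0.150·(-13.6) = -2.0400
  SO₂ term: 1.77·106.4^0.52·exp(0.02·61-2.0400) = 8.828
  Sd branch = 0.102·Sd^0.62·e^(0.033·RH+0.04·T) = 20.08 μm/a
  sum: 8.828 + 20.08 → r_corr = 28.9 μm/a

r_corr = 28.9 μm/a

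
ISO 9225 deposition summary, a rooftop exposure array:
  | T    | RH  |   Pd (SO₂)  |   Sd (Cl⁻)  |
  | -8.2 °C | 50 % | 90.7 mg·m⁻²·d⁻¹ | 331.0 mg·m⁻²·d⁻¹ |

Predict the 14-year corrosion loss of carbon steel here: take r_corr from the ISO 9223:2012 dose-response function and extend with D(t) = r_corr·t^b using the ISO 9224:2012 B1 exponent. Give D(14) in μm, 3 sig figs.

carbon steel: temperature factor f = +0.150·(-18.2) = -2.7300
  sulphur-dioxide contribution → 3.27 μm/a
  chloride contribution → 13.96 μm/a
  ⇒ r_corr(carbon steel) = 17.24 μm/a
ISO 9224: D(t) = r_corr · t^b with b = 0.523 (carbon steel, B1)
  D(14) = 17.24 × 14^0.523 = 17.24 × 3.976 = 68.52 μm

D(14) = 68.5 μm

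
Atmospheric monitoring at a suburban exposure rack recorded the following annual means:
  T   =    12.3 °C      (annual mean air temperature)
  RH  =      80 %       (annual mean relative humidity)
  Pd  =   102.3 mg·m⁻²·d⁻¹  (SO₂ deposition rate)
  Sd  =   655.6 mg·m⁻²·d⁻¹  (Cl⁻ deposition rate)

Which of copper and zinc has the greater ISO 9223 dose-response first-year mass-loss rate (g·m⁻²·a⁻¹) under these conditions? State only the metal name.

zinc

copper: T>10 °C ⇒ hinge -0.080·(12.3−10) = -0.1840
  Pd branch = 0.0053·Pd^0.26·e^(0.059·RH+f) = 1.647 μm/a
  Sd branch = 0.01025·Sd^0.27·e^(0.036·RH+0.049·T) = 1.922 μm/a
  sum: 1.647 + 1.922 → r_corr = 3.569 μm/a
  mass loss = 3.569 μm/a × 8.96 g/cm³ = 31.98 g·m⁻²·a⁻¹
zinc: temperature factor f = -0.071·(2.3) = -0.1633
  Pd branch = 0.0129·Pd^0.44·e^(0.046·RH+f) = 3.328 μm/a
  Sd branch = 0.0175·Sd^0.57·e^(0.008·RH+0.085·T) = 3.806 μm/a
  r_corr = 3.328 + 3.806 = 7.135 μm/a
  mass loss = 7.135 μm/a × 7.14 g/cm³ = 50.94 g·m⁻²·a⁻¹
Ordering by g·m⁻²·a⁻¹: zinc (50.9) > copper (32)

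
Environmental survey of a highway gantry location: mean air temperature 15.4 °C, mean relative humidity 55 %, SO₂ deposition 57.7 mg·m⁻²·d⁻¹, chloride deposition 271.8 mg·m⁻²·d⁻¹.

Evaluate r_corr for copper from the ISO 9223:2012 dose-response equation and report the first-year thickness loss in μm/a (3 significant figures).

r_corr = 0.971 μm/a

copper: f(T) = -0.080·(T−10) [T>10 °C] = -0.4320
  sulphur-dioxide contribution → 0.2534 μm/a
  chloride contribution → 0.7171 μm/a
  ⇒ r_corr(copper) = 0.9705 μm/a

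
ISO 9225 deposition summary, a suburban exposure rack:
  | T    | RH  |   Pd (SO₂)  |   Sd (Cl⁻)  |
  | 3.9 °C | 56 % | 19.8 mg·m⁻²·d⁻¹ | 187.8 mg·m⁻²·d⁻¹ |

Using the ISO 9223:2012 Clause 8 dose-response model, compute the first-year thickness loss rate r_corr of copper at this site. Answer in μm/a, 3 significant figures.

r_corr = 0.528 μm/a

copper: f(T) = +0.126·(T−10) [T≤10 °C] = -0.7686
  SO₂ term: 0.0053·19.8^0.26·exp(0.059·56-0.7686) = 0.1454
  Cl⁻ term: 0.01025·187.8^0.27·exp(0.036·56+0.049·3.9) = 0.383
  sum: 0.1454 + 0.383 → r_corr = 0.5283 μm/a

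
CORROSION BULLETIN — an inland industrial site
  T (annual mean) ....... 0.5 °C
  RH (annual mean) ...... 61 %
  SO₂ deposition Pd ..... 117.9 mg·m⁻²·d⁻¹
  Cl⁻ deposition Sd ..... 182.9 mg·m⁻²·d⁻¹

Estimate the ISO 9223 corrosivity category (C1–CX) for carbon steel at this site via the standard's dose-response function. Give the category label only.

carbon steel: temperature factor f = +0.150·(-9.5) = -1.4250
  SO₂ term: 1.77·117.9^0.52·exp(0.02·61-1.4250) = 17.22
  Cl⁻ term: 0.102·182.9^0.62·exp(0.033·61+0.04·0.5) = 19.68
  sum: 17.22 + 19.68 → r_corr = 36.91 μm/a
ISO 9223 Table 2 (carbon steel): 25 < 36.9 ≤ 50 μm/a ⇒ C3

C3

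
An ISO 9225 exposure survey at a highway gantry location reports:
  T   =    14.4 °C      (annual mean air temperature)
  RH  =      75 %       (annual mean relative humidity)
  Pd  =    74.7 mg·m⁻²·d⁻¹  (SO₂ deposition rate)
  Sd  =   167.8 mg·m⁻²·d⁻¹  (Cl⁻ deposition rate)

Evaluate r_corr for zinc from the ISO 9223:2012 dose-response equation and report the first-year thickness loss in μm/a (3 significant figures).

zinc: f(T) = -0.071·(T−10) [T>10 °C] = -0.3124
  sulphur-dioxide contribution → 1.984 μm/a
  chloride contribution → 2.011 μm/a
  total first-year rate 3.994 μm/a

r_corr = 3.99 μm/a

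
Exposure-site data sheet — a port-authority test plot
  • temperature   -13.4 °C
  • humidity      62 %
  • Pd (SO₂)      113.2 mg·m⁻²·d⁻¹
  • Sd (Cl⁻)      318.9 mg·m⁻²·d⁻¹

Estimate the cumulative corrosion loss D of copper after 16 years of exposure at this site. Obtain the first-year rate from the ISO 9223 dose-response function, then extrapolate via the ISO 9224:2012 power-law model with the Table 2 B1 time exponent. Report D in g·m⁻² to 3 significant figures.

copper: temperature factor f = +0.126·(-23.4) = -2.9484
  Pd branch = 0.0053·Pd^0.26·e^(0.059·RH+f) = 0.03685 μm/a
  Sd branch = 0.01025·Sd^0.27·e^(0.036·RH+0.049·T) = 0.2349 μm/a
  r_corr = 0.03685 + 0.2349 = 0.2718 μm/a
Long-term exponent b (ISO 9224 Table 2, B1) = 0.667
  D(16) = 0.2718 × 16^0.667 = 0.2718 × 6.355 = 1.727 μm
  Mass loss = 1.727 μm × 8.96 g/cm³ = 15.48 g·m⁻²

D(16) = 15.5 g·m⁻²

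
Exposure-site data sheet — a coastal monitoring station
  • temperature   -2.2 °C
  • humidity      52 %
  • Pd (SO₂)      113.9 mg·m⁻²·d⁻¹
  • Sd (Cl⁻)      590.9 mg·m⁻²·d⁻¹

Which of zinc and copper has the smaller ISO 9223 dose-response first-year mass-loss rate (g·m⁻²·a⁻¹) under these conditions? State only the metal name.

copper

zinc: temperature factor f = +0.038·(-12.2) = -0.4636
  Pd branch = 0.0129·Pd^0.44·e^(0.046·RH+f) = 0.7128 μm/a
  Sd branch = 0.0175·Sd^0.57·e^(0.008·RH+0.085·T) = 0.8361 μm/a
  sum: 0.7128 + 0.8361 → r_corr = 1.549 μm/a
  mass loss = 1.549 μm/a × 7.14 g/cm³ = 11.06 g·m⁻²·a⁻¹
copper: T≤10 °C ⇒ hinge +0.126·(-2.2−10) = -1.5372
  Pd branch = 0.0053·Pd^0.26·e^(0.059·RH+f) = 0.08391 μm/a
  Sd branch = 0.01025·Sd^0.27·e^(0.036·RH+0.049·T) = 0.3351 μm/a
  r_corr = 0.08391 + 0.3351 = 0.419 μm/a
  mass loss = 0.419 μm/a × 8.96 g/cm³ = 3.755 g·m⁻²·a⁻¹
Ordering by g·m⁻²·a⁻¹: zinc (11.1) > copper (3.75)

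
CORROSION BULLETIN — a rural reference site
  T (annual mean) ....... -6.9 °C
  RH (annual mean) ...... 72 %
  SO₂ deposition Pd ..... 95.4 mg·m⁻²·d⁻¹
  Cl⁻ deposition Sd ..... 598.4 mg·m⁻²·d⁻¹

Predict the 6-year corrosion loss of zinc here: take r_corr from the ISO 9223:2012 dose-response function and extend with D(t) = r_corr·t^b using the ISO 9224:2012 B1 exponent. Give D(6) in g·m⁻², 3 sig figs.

D(6) = 62.7 g·m⁻²

zinc: T≤10 °C ⇒ hinge +0.038·(-6.9−10) = -0.6422
  sulphur-dioxide contribution → 1.384 μm/a
  chloride contribution → 0.6628 μm/a
  total first-year rate 2.047 μm/a
ISO 9224: D(t) = r_corr · t^b with b = 0.813 (zinc, B1)
  D(6) = 2.047 × 6^0.813 = 2.047 × 4.292 = 8.783 μm
  Mass loss = 8.783 μm × 7.14 g/cm³ = 62.71 g·m⁻²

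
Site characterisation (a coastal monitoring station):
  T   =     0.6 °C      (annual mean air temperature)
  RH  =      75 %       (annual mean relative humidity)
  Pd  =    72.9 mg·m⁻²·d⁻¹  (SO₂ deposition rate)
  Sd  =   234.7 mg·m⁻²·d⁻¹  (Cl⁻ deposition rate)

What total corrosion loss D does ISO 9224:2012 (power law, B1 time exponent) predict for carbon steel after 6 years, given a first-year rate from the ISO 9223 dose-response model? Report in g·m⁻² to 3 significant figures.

carbon steel: T≤10 °C ⇒ hinge +0.150·(0.6−10) = -1.4100
  sulphur-dioxide contribution → 18.02 μm/a
  chloride contribution → 36.61 μm/a
  total first-year rate 54.63 μm/a
Power-law: D(6) = r_corr · 6^0.523
  D(6) = 54.63 × 6^0.523 = 54.63 × 2.553 = 139.4 μm
  Mass loss = 139.4 μm × 7.85 g/cm³ = 1095 g·m⁻²

D(6) = 1.09e+03 g·m⁻²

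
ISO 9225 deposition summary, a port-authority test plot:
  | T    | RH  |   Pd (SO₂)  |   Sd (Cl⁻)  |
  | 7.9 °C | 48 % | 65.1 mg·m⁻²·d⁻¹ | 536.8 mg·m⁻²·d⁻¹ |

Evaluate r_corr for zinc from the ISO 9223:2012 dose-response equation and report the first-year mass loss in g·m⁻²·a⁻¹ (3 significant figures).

zinc: T≤10 °C ⇒ hinge +0.038·(7.9−10) = -0.0798
  sulphur-dioxide contribution → 0.6805 μm/a
  chloride contribution → 1.809 μm/a
  total first-year rate 2.489 μm/a
Convert to mass loss: 2.489 μm/a × 7.14 g/cm³ = 17.77 g·m⁻²·a⁻¹

r_corr = 17.8 g·m⁻²·a⁻¹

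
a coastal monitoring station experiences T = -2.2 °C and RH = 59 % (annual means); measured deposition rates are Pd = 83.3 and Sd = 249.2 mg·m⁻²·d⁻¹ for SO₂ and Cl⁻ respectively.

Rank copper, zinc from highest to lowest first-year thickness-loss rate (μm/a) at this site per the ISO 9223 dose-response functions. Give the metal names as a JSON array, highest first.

copper: T≤10 °C ⇒ hinge +0.126·(-2.2−10) = -1.5372
  sulphur-dioxide contribution → 0.1169 μm/a
  chloride contribution → 0.3415 μm/a
  ⇒ r_corr(copper) = 0.4584 μm/a
zinc: f(T) = +0.038·(T−10) [T≤10 °C] = -0.4636
  sulphur-dioxide contribution → 0.8571 μm/a
  chloride contribution → 0.5406 μm/a
  total first-year rate 1.398 μm/a
Ordering by μm/a: zinc (1.4) > copper (0.458)

["zinc", "copper"]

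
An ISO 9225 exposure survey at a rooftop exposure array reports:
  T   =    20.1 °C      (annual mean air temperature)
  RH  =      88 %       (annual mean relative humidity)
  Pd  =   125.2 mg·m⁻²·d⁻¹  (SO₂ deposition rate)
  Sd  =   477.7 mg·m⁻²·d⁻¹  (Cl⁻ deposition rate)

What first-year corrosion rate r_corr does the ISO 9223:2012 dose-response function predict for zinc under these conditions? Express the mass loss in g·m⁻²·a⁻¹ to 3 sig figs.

r_corr = 68.5 g·m⁻²·a⁻¹

zinc: temperature factor f = -0.071·(10.1) = -0.7171
  SO₂ term: 0.0129·125.2^0.44·exp(0.046·88-0.7171) = 3.021
  Cl⁻ term: 0.0175·477.7^0.57·exp(0.008·88+0.085·20.1) = 6.575
  r_corr = 3.021 + 6.575 = 9.596 μm/a
Convert to mass loss: 9.596 μm/a × 7.14 g/cm³ = 68.51 g·m⁻²·a⁻¹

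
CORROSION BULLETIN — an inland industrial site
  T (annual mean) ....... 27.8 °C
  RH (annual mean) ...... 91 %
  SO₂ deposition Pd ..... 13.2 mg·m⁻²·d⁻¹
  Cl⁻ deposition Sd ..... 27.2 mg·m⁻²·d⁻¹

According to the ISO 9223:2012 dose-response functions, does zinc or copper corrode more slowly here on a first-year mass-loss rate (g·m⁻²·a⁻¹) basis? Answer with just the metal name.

zinc

zinc: T>10 °C ⇒ hinge -0.071·(27.8−10) = -1.2638
  sulphur-dioxide contribution → 0.746 μm/a
  chloride contribution → 2.53 μm/a
  total first-year rate 3.276 μm/a
  mass loss = 3.276 μm/a × 7.14 g/cm³ = 23.39 g·m⁻²·a⁻¹
copper: f(T) = -0.080·(T−10) [T>10 °C] = -1.4240
  sulphur-dioxide contribution → 0.5357 μm/a
  chloride contribution → 2.585 μm/a
  total first-year rate 3.12 μm/a
  mass loss = 3.12 μm/a × 8.96 g/cm³ = 27.96 g·m⁻²·a⁻¹
Ordering by g·m⁻²·a⁻¹: copper (28) > zinc (23.4)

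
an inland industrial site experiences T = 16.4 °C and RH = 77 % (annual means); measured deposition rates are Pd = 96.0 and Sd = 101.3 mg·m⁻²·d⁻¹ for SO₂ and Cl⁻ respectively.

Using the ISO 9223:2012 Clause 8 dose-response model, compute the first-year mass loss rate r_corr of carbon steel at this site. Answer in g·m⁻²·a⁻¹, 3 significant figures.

carbon steel: temperature factor f = -0.054·(6.4) = -0.3456
  sulphur-dioxide contribution → 62.73 μm/a
  chloride contribution → 43.7 μm/a
  ⇒ r_corr(carbon steel) = 106.4 μm/a
Convert to mass loss: 106.4 μm/a × 7.85 g/cm³ = 835.5 g·m⁻²·a⁻¹

r_corr = 836 g·m⁻²·a⁻¹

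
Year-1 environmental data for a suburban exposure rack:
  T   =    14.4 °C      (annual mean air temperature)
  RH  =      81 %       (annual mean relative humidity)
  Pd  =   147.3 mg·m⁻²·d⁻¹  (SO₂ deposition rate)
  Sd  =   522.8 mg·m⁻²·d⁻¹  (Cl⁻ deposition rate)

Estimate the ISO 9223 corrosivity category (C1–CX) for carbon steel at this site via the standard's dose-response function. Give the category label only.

carbon steel: T>10 °C ⇒ hinge -0.054·(14.4−10) = -0.2376
  Pd branch = 1.77·Pd^0.52·e^(0.02·RH+f) = 94.58 μm/a
  Sd branch = 0.102·Sd^0.62·e^(0.033·RH+0.04·T) = 127.3 μm/a
  sum: 94.58 + 127.3 → r_corr = 221.9 μm/a
ISO 9223 Table 2 (carbon steel): 200 < 222 ≤ 700 μm/a ⇒ CX

CX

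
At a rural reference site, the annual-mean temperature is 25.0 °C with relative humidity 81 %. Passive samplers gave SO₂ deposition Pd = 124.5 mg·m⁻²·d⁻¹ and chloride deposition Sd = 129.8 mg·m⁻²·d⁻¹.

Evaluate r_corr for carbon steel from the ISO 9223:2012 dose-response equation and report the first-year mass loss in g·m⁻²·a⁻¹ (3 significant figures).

carbon steel: temperature factor f = -0.054·(15.0) = -0.8100
  Pd branch = 1.77·Pd^0.52·e^(0.02·RH+f) = 48.89 μm/a
  Sd branch = 0.102·Sd^0.62·e^(0.033·RH+0.04·T) = 82.03 μm/a
  r_corr = 48.89 + 82.03 = 130.9 μm/a
Convert to mass loss: 130.9 μm/a × 7.85 g/cm³ = 1028 g·m⁻²·a⁻¹

r_corr = 1.03e+03 g·m⁻²·a⁻¹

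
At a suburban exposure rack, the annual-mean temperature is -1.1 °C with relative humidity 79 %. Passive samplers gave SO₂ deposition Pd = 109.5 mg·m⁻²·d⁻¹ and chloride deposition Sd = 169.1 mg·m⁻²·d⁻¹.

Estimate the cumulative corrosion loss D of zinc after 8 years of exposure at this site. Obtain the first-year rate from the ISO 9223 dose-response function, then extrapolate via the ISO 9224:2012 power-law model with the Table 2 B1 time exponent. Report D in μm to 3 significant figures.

D(8) = 16.7 μm

zinc: f(T) = +0.038·(T−10) [T≤10 °C] = -0.4218
  SO₂ term: 0.0129·109.5^0.44·exp(0.046·79-0.4218) = 2.529
  Cl⁻ term: 0.0175·169.1^0.57·exp(0.008·79+0.085·-1.1) = 0.5584
  r_corr = 2.529 + 0.5584 = 3.088 μm/a
ISO 9224: D(t) = r_corr · t^b with b = 0.813 (zinc, B1)
  D(8) = 3.088 × 8^0.813 = 3.088 × 5.423 = 16.74 μm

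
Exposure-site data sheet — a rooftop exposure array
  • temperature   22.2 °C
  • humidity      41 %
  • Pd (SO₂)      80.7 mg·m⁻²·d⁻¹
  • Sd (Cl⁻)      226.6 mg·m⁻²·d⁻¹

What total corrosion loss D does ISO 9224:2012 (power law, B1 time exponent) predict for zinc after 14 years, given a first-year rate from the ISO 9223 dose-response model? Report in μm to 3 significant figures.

D(14) = 32.3 μm

zinc: temperature factor f = -0.071·(12.2) = -0.8662
  sulphur-dioxide contribution → 0.2469 μm/a
  chloride contribution → 3.528 μm/a
  total first-year rate 3.775 μm/a
ISO 9224: D(t) = r_corr · t^b with b = 0.813 (zinc, B1)
  D(14) = 3.775 × 14^0.813 = 3.775 × 8.547 = 32.26 μm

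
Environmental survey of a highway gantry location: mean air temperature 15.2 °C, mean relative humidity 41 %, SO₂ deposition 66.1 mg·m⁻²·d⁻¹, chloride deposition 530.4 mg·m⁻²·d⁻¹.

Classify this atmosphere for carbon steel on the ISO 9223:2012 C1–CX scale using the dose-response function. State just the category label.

carbon steel: f(T) = -0.054·(T−10) [T>10 °C] = -0.2808
  Pd branch = 1.77·Pd^0.52·e^(0.02·RH+f) = 26.83 μm/a
  Cl⁻ term: 0.102·530.4^0.62·exp(0.033·41+0.04·15.2) = 35.44
  r_corr = 26.83 + 35.44 = 62.27 μm/a
ISO 9223 Table 2 (carbon steel): 50 < 62.3 ≤ 80 μm/a ⇒ C4

C4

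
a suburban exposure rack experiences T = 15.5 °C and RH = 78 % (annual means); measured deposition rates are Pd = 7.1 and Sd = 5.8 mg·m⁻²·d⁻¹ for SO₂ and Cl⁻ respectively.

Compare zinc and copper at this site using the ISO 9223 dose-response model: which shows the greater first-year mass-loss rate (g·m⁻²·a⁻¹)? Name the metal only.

copper

zinc: f(T) = -0.071·(T−10) [T>10 °C] = -0.3905
  SO₂ term: 0.0129·7.1^0.44·exp(0.046·78-0.3905) = 0.7478
  Sd branch = 0.0175·Sd^0.57·e^(0.008·RH+0.085·T) = 0.3322 μm/a
  r_corr = 0.7478 + 0.3322 = 1.08 μm/a
  mass loss = 1.08 μm/a × 7.14 g/cm³ = 7.711 g·m⁻²·a⁻¹
copper: T>10 °C ⇒ hinge -0.080·(15.5−10) = -0.4400
  Pd branch = 0.0053·Pd^0.26·e^(0.059·RH+f) = 0.5664 μm/a
  Sd branch = 0.01025·Sd^0.27·e^(0.036·RH+0.049·T) = 0.5837 μm/a
  r_corr = 0.5664 + 0.5837 = 1.15 μm/a
  mass loss = 1.15 μm/a × 8.96 g/cm³ = 10.31 g·m⁻²·a⁻¹
Ordering by g·m⁻²·a⁻¹: copper (10.3) > zinc (7.71)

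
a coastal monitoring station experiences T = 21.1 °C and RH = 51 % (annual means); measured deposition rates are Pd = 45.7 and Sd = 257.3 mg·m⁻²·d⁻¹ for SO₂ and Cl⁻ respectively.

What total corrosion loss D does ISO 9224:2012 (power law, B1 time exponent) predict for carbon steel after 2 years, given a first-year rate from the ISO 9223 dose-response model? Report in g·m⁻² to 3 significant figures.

D(2) = 671 g·m⁻²

carbon steel: temperature factor f = -0.054·(11.1) = -0.5994
  Pd branch = 1.77·Pd^0.52·e^(0.02·RH+f) = 19.67 μm/a
  Sd branch = 0.102·Sd^0.62·e^(0.033·RH+0.04·T) = 39.86 μm/a
  sum: 19.67 + 39.86 → r_corr = 59.53 μm/a
Long-term exponent b (ISO 9224 Table 2, B1) = 0.523
  D(2) = 59.53 × 2^0.523 = 59.53 × 1.437 = 85.54 μm
  Mass loss = 85.54 μm × 7.85 g/cm³ = 671.5 g·m⁻²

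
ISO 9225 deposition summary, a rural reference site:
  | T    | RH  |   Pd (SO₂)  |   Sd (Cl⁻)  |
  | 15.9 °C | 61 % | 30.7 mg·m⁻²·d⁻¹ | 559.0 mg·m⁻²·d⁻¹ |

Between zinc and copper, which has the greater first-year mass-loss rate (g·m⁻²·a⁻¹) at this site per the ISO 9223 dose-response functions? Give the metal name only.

zinc: T>10 °C ⇒ hinge -0.071·(15.9−10) = -0.4189
  sulphur-dioxide contribution → 0.6333 μm/a
  chloride contribution → 4.055 μm/a
  total first-year rate 4.688 μm/a
  mass loss = 4.688 μm/a × 7.14 g/cm³ = 33.47 g·m⁻²·a⁻¹
copper: temperature factor f = -0.080·(5.9) = -0.4720
  sulphur-dioxide contribution → 0.2944 μm/a
  chloride contribution → 1.108 μm/a
  total first-year rate 1.403 μm/a
  mass loss = 1.403 μm/a × 8.96 g/cm³ = 12.57 g·m⁻²·a⁻¹
Ordering by g·m⁻²·a⁻¹: zinc (33.5) > copper (12.6)

zinc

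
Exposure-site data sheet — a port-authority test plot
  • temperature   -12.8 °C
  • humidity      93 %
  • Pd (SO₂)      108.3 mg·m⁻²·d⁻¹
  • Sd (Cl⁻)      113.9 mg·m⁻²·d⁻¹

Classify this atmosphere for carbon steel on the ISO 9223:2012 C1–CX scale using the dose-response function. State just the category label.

C3

carbon steel: T≤10 °C ⇒ hinge +0.150·(-12.8−10) = -3.4200
  SO₂ term: 1.77·108.3^0.52·exp(0.02·93-3.4200) = 4.251
  Sd branch = 0.102·Sd^0.62·e^(0.033·RH+0.04·T) = 24.78 μm/a
  r_corr = 4.251 + 24.78 = 29.03 μm/a
Category bounds: 25…50 μm/a bracket r_corr ⇒ C3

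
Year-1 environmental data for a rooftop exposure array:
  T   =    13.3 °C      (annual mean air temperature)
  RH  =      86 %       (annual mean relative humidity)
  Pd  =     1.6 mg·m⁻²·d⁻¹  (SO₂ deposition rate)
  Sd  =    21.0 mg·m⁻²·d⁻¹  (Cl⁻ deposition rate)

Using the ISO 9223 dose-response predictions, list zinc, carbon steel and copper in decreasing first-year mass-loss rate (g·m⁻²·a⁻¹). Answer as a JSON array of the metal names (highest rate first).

["carbon steel", "copper", "zinc"]

zinc: f(T) = -0.071·(T−10) [T>10 °C] = -0.2343
  Pd branch = 0.0129·Pd^0.44·e^(0.046·RH+f) = 0.6557 μm/a
  Cl⁻ term: 0.0175·21.0^0.57·exp(0.008·86+0.085·13.3) = 0.6116
  sum: 0.6557 + 0.6116 → r_corr = 1.267 μm/a
  mass loss = 1.267 μm/a × 7.14 g/cm³ = 9.049 g·m⁻²·a⁻¹
carbon steel: f(T) = -0.054·(T−10) [T>10 °C] = -0.1782
  SO₂ term: 1.77·1.6^0.52·exp(0.02·86-0.1782) = 10.56
  Cl⁻ term: 0.102·21.0^0.62·exp(0.033·86+0.04·13.3) = 19.59
  r_corr = 10.56 + 19.59 = 30.15 μm/a
  mass loss = 30.15 μm/a × 7.85 g/cm³ = 236.7 g·m⁻²·a⁻¹
copper: f(T) = -0.080·(T−10) [T>10 °C] = -0.2640
  Pd branch = 0.0053·Pd^0.26·e^(0.059·RH+f) = 0.735 μm/a
  Cl⁻ term: 0.01025·21.0^0.27·exp(0.036·86+0.049·13.3) = 0.9893
  sum: 0.735 + 0.9893 → r_corr = 1.724 μm/a
  mass loss = 1.724 μm/a × 8.96 g/cm³ = 15.45 g·m⁻²·a⁻¹
Ordering by g·m⁻²·a⁻¹: carbon steel (237) > copper (15.4) > zinc (9.05)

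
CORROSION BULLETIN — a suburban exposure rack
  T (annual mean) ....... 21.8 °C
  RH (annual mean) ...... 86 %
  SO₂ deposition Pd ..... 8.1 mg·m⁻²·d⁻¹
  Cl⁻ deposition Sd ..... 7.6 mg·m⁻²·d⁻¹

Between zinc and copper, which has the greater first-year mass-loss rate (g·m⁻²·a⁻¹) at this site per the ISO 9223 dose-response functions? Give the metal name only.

copper

zinc: f(T) = -0.071·(T−10) [T>10 °C] = -0.8378
  sulphur-dioxide contribution → 0.732 μm/a
  chloride contribution → 0.7057 μm/a
  total first-year rate 1.438 μm/a
  mass loss = 1.438 μm/a × 7.14 g/cm³ = 10.27 g·m⁻²·a⁻¹
copper: temperature factor f = -0.080·(11.8) = -0.9440
  sulphur-dioxide contribution → 0.5677 μm/a
  chloride contribution → 1.14 μm/a
  ⇒ r_corr(copper) = 1.708 μm/a
  mass loss = 1.708 μm/a × 8.96 g/cm³ = 15.3 g·m⁻²·a⁻¹
Ordering by g·m⁻²·a⁻¹: copper (15.3) > zinc (10.3)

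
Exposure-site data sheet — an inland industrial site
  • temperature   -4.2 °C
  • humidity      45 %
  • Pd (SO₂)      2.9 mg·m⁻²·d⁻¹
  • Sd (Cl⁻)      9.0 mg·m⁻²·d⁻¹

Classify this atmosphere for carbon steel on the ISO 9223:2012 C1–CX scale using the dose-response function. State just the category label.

carbon steel: temperature factor f = +0.150·(-14.2) = -2.1300
  Pd branch = 1.77·Pd^0.52·e^(0.02·RH+f) = 0.9 μm/a
  Sd branch = 0.102·Sd^0.62·e^(0.033·RH+0.04·T) = 1.487 μm/a
  sum: 0.9 + 1.487 → r_corr = 2.387 μm/a
ISO 9223 Table 2 (carbon steel): 1.3 < 2.39 ≤ 25 μm/a ⇒ C2

C2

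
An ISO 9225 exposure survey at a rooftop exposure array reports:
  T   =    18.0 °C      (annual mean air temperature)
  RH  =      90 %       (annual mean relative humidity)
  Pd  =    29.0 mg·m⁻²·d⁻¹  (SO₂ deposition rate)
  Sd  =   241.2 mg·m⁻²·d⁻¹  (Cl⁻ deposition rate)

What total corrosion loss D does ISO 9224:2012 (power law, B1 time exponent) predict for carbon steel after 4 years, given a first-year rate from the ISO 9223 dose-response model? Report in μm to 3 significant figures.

D(4) = 336 μm

carbon steel: f(T) = -0.054·(T−10) [T>10 °C] = -0.4320
  Pd branch = 1.77·Pd^0.52·e^(0.02·RH+f) = 40.04 μm/a
  Cl⁻ term: 0.102·241.2^0.62·exp(0.033·90+0.04·18.0) = 122.5
  sum: 40.04 + 122.5 → r_corr = 162.6 μm/a
Power-law: D(4) = r_corr · 4^0.523
  D(4) = 162.6 × 4^0.523 = 162.6 × 2.065 = 335.7 μm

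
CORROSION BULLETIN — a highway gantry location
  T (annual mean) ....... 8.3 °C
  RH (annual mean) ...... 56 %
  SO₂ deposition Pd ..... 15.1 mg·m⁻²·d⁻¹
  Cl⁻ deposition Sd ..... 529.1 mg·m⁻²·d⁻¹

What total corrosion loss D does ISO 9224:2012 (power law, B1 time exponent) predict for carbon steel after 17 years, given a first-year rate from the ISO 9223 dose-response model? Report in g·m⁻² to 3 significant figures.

D(17) = 2.12e+03 g·m⁻²

carbon steel: temperature factor f = +0.150·(-1.7) = -0.2550
  Pd branch = 1.77·Pd^0.52·e^(0.02·RH+f) = 17.25 μm/a
  Cl⁻ term: 0.102·529.1^0.62·exp(0.033·56+0.04·8.3) = 44.05
  r_corr = 17.25 + 44.05 = 61.3 μm/a
Long-term exponent b (ISO 9224 Table 2, B1) = 0.523
  D(17) = 61.3 × 17^0.523 = 61.3 × 4.401 = 269.8 μm
  Mass loss = 269.8 μm × 7.85 g/cm³ = 2118 g·m⁻²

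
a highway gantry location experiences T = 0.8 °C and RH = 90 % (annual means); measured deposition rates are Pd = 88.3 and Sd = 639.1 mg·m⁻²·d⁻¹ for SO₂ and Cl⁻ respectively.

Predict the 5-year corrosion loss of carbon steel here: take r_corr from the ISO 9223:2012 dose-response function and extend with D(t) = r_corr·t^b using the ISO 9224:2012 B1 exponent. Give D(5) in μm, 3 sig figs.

D(5) = 326 μm

carbon steel: f(T) = +0.150·(T−10) [T≤10 °C] = -1.3800
  Pd branch = 1.77·Pd^0.52·e^(0.02·RH+f) = 27.69 μm/a
  Cl⁻ term: 0.102·639.1^0.62·exp(0.033·90+0.04·0.8) = 112.7
  r_corr = 27.69 + 112.7 = 140.4 μm/a
Long-term exponent b (ISO 9224 Table 2, B1) = 0.523
  D(5) = 140.4 × 5^0.523 = 140.4 × 2.32 = 325.7 μm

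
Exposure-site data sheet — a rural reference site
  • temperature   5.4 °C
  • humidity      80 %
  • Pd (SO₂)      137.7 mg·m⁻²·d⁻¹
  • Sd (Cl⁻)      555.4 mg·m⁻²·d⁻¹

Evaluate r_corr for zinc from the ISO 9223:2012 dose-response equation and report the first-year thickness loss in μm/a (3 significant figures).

zinc: T≤10 °C ⇒ hinge +0.038·(5.4−10) = -0.1748
  sulphur-dioxide contribution → 3.75 μm/a
  chloride contribution → 1.926 μm/a
  ⇒ r_corr(zinc) = 5.676 μm/a

r_corr = 5.68 μm/a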